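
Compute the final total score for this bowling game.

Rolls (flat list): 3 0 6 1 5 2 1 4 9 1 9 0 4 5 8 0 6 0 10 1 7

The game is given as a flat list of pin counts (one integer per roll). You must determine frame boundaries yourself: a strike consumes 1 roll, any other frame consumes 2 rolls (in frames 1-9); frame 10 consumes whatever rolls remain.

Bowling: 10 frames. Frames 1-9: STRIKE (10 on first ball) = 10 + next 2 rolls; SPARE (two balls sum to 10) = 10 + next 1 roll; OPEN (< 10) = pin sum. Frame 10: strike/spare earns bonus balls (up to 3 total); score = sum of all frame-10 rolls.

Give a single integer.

Answer: 91

Derivation:
Frame 1: OPEN (3+0=3). Cumulative: 3
Frame 2: OPEN (6+1=7). Cumulative: 10
Frame 3: OPEN (5+2=7). Cumulative: 17
Frame 4: OPEN (1+4=5). Cumulative: 22
Frame 5: SPARE (9+1=10). 10 + next roll (9) = 19. Cumulative: 41
Frame 6: OPEN (9+0=9). Cumulative: 50
Frame 7: OPEN (4+5=9). Cumulative: 59
Frame 8: OPEN (8+0=8). Cumulative: 67
Frame 9: OPEN (6+0=6). Cumulative: 73
Frame 10: STRIKE. Sum of all frame-10 rolls (10+1+7) = 18. Cumulative: 91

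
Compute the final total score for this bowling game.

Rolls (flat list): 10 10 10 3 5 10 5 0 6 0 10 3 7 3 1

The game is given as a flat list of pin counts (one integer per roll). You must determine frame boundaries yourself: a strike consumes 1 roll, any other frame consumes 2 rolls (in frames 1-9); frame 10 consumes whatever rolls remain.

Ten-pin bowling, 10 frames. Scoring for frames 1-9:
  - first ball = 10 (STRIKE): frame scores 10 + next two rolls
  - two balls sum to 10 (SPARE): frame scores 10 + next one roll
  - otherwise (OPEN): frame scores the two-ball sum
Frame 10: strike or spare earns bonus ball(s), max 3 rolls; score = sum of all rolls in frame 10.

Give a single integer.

Answer: 142

Derivation:
Frame 1: STRIKE. 10 + next two rolls (10+10) = 30. Cumulative: 30
Frame 2: STRIKE. 10 + next two rolls (10+3) = 23. Cumulative: 53
Frame 3: STRIKE. 10 + next two rolls (3+5) = 18. Cumulative: 71
Frame 4: OPEN (3+5=8). Cumulative: 79
Frame 5: STRIKE. 10 + next two rolls (5+0) = 15. Cumulative: 94
Frame 6: OPEN (5+0=5). Cumulative: 99
Frame 7: OPEN (6+0=6). Cumulative: 105
Frame 8: STRIKE. 10 + next two rolls (3+7) = 20. Cumulative: 125
Frame 9: SPARE (3+7=10). 10 + next roll (3) = 13. Cumulative: 138
Frame 10: OPEN. Sum of all frame-10 rolls (3+1) = 4. Cumulative: 142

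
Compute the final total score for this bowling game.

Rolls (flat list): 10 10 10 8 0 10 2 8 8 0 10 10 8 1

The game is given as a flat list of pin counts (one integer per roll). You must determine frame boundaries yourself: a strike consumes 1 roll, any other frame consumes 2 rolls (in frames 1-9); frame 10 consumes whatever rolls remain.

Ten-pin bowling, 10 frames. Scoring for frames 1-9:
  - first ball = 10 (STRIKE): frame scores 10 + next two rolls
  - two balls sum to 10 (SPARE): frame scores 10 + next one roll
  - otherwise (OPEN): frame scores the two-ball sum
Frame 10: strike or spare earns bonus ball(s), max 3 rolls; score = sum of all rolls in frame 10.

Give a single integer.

Answer: 186

Derivation:
Frame 1: STRIKE. 10 + next two rolls (10+10) = 30. Cumulative: 30
Frame 2: STRIKE. 10 + next two rolls (10+8) = 28. Cumulative: 58
Frame 3: STRIKE. 10 + next two rolls (8+0) = 18. Cumulative: 76
Frame 4: OPEN (8+0=8). Cumulative: 84
Frame 5: STRIKE. 10 + next two rolls (2+8) = 20. Cumulative: 104
Frame 6: SPARE (2+8=10). 10 + next roll (8) = 18. Cumulative: 122
Frame 7: OPEN (8+0=8). Cumulative: 130
Frame 8: STRIKE. 10 + next two rolls (10+8) = 28. Cumulative: 158
Frame 9: STRIKE. 10 + next two rolls (8+1) = 19. Cumulative: 177
Frame 10: OPEN. Sum of all frame-10 rolls (8+1) = 9. Cumulative: 186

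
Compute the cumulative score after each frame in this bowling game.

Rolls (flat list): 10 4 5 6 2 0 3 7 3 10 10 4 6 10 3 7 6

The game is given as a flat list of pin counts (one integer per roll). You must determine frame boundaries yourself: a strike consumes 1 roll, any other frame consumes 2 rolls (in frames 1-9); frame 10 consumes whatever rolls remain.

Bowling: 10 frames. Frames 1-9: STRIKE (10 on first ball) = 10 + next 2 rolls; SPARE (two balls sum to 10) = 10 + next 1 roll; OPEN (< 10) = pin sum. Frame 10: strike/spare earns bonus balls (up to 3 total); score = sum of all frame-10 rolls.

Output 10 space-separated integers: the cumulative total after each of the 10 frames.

Answer: 19 28 36 39 59 83 103 123 143 159

Derivation:
Frame 1: STRIKE. 10 + next two rolls (4+5) = 19. Cumulative: 19
Frame 2: OPEN (4+5=9). Cumulative: 28
Frame 3: OPEN (6+2=8). Cumulative: 36
Frame 4: OPEN (0+3=3). Cumulative: 39
Frame 5: SPARE (7+3=10). 10 + next roll (10) = 20. Cumulative: 59
Frame 6: STRIKE. 10 + next two rolls (10+4) = 24. Cumulative: 83
Frame 7: STRIKE. 10 + next two rolls (4+6) = 20. Cumulative: 103
Frame 8: SPARE (4+6=10). 10 + next roll (10) = 20. Cumulative: 123
Frame 9: STRIKE. 10 + next two rolls (3+7) = 20. Cumulative: 143
Frame 10: SPARE. Sum of all frame-10 rolls (3+7+6) = 16. Cumulative: 159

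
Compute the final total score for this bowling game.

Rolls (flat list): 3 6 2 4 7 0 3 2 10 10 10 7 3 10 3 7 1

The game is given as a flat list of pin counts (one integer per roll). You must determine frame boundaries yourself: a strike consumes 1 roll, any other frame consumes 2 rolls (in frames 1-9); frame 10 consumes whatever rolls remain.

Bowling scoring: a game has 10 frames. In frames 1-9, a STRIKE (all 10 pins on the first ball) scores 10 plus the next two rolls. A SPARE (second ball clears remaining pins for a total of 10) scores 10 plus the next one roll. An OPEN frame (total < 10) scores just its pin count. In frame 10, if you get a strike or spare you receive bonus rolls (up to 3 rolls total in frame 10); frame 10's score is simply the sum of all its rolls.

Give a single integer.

Answer: 155

Derivation:
Frame 1: OPEN (3+6=9). Cumulative: 9
Frame 2: OPEN (2+4=6). Cumulative: 15
Frame 3: OPEN (7+0=7). Cumulative: 22
Frame 4: OPEN (3+2=5). Cumulative: 27
Frame 5: STRIKE. 10 + next two rolls (10+10) = 30. Cumulative: 57
Frame 6: STRIKE. 10 + next two rolls (10+7) = 27. Cumulative: 84
Frame 7: STRIKE. 10 + next two rolls (7+3) = 20. Cumulative: 104
Frame 8: SPARE (7+3=10). 10 + next roll (10) = 20. Cumulative: 124
Frame 9: STRIKE. 10 + next two rolls (3+7) = 20. Cumulative: 144
Frame 10: SPARE. Sum of all frame-10 rolls (3+7+1) = 11. Cumulative: 155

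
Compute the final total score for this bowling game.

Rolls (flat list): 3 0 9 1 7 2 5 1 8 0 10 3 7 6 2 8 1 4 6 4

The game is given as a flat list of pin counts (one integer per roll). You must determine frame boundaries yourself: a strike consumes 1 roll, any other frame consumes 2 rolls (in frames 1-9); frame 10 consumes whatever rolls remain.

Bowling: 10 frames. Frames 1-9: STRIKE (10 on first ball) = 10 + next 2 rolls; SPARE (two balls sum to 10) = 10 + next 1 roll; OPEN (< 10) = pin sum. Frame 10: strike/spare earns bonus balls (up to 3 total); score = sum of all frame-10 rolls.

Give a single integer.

Frame 1: OPEN (3+0=3). Cumulative: 3
Frame 2: SPARE (9+1=10). 10 + next roll (7) = 17. Cumulative: 20
Frame 3: OPEN (7+2=9). Cumulative: 29
Frame 4: OPEN (5+1=6). Cumulative: 35
Frame 5: OPEN (8+0=8). Cumulative: 43
Frame 6: STRIKE. 10 + next two rolls (3+7) = 20. Cumulative: 63
Frame 7: SPARE (3+7=10). 10 + next roll (6) = 16. Cumulative: 79
Frame 8: OPEN (6+2=8). Cumulative: 87
Frame 9: OPEN (8+1=9). Cumulative: 96
Frame 10: SPARE. Sum of all frame-10 rolls (4+6+4) = 14. Cumulative: 110

Answer: 110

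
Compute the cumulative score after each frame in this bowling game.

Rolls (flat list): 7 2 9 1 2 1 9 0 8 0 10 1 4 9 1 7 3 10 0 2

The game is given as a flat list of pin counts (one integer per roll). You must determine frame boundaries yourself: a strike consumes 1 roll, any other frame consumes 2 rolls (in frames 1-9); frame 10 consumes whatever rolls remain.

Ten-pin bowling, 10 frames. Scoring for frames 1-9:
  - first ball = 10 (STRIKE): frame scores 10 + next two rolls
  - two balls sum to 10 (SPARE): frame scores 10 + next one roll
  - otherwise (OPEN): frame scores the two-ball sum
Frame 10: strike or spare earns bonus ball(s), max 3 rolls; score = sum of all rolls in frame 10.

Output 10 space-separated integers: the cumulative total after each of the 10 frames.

Frame 1: OPEN (7+2=9). Cumulative: 9
Frame 2: SPARE (9+1=10). 10 + next roll (2) = 12. Cumulative: 21
Frame 3: OPEN (2+1=3). Cumulative: 24
Frame 4: OPEN (9+0=9). Cumulative: 33
Frame 5: OPEN (8+0=8). Cumulative: 41
Frame 6: STRIKE. 10 + next two rolls (1+4) = 15. Cumulative: 56
Frame 7: OPEN (1+4=5). Cumulative: 61
Frame 8: SPARE (9+1=10). 10 + next roll (7) = 17. Cumulative: 78
Frame 9: SPARE (7+3=10). 10 + next roll (10) = 20. Cumulative: 98
Frame 10: STRIKE. Sum of all frame-10 rolls (10+0+2) = 12. Cumulative: 110

Answer: 9 21 24 33 41 56 61 78 98 110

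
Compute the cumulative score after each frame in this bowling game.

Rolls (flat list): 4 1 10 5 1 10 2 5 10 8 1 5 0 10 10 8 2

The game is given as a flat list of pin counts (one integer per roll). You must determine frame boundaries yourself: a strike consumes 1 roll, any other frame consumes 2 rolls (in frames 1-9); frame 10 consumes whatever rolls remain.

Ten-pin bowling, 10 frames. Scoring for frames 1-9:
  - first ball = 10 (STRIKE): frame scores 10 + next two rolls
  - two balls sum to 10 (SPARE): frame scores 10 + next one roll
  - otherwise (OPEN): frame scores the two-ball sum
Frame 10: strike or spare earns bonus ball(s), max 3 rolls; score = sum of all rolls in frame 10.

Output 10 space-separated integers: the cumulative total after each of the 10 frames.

Frame 1: OPEN (4+1=5). Cumulative: 5
Frame 2: STRIKE. 10 + next two rolls (5+1) = 16. Cumulative: 21
Frame 3: OPEN (5+1=6). Cumulative: 27
Frame 4: STRIKE. 10 + next two rolls (2+5) = 17. Cumulative: 44
Frame 5: OPEN (2+5=7). Cumulative: 51
Frame 6: STRIKE. 10 + next two rolls (8+1) = 19. Cumulative: 70
Frame 7: OPEN (8+1=9). Cumulative: 79
Frame 8: OPEN (5+0=5). Cumulative: 84
Frame 9: STRIKE. 10 + next two rolls (10+8) = 28. Cumulative: 112
Frame 10: STRIKE. Sum of all frame-10 rolls (10+8+2) = 20. Cumulative: 132

Answer: 5 21 27 44 51 70 79 84 112 132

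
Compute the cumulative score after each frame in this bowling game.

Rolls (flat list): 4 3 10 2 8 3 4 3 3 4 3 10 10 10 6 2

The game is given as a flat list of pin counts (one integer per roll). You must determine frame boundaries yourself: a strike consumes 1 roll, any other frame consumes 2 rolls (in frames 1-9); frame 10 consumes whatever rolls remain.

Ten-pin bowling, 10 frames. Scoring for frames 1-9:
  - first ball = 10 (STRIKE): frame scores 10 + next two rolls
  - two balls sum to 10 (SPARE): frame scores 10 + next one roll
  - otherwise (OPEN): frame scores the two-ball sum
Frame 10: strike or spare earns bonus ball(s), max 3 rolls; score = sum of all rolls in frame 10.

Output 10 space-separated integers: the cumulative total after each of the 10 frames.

Frame 1: OPEN (4+3=7). Cumulative: 7
Frame 2: STRIKE. 10 + next two rolls (2+8) = 20. Cumulative: 27
Frame 3: SPARE (2+8=10). 10 + next roll (3) = 13. Cumulative: 40
Frame 4: OPEN (3+4=7). Cumulative: 47
Frame 5: OPEN (3+3=6). Cumulative: 53
Frame 6: OPEN (4+3=7). Cumulative: 60
Frame 7: STRIKE. 10 + next two rolls (10+10) = 30. Cumulative: 90
Frame 8: STRIKE. 10 + next two rolls (10+6) = 26. Cumulative: 116
Frame 9: STRIKE. 10 + next two rolls (6+2) = 18. Cumulative: 134
Frame 10: OPEN. Sum of all frame-10 rolls (6+2) = 8. Cumulative: 142

Answer: 7 27 40 47 53 60 90 116 134 142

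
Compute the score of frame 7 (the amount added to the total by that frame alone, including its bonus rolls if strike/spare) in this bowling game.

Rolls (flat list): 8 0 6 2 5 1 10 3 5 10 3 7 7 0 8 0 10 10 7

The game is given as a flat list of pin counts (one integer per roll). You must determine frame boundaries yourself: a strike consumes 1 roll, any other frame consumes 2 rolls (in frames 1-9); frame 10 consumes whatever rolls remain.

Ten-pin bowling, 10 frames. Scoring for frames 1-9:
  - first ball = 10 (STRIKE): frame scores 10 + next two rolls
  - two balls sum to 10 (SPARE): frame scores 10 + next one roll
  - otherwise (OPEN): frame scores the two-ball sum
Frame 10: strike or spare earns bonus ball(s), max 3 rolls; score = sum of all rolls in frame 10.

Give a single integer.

Answer: 17

Derivation:
Frame 1: OPEN (8+0=8). Cumulative: 8
Frame 2: OPEN (6+2=8). Cumulative: 16
Frame 3: OPEN (5+1=6). Cumulative: 22
Frame 4: STRIKE. 10 + next two rolls (3+5) = 18. Cumulative: 40
Frame 5: OPEN (3+5=8). Cumulative: 48
Frame 6: STRIKE. 10 + next two rolls (3+7) = 20. Cumulative: 68
Frame 7: SPARE (3+7=10). 10 + next roll (7) = 17. Cumulative: 85
Frame 8: OPEN (7+0=7). Cumulative: 92
Frame 9: OPEN (8+0=8). Cumulative: 100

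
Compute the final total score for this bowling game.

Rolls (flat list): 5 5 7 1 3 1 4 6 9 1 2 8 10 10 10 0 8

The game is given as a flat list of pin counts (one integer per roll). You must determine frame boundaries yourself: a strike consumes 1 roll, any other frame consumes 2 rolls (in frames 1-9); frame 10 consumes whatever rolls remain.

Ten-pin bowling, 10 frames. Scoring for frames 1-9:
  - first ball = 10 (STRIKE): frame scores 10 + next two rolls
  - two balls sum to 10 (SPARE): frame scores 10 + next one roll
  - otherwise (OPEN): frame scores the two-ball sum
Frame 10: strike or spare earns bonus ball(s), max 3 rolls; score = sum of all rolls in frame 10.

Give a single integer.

Frame 1: SPARE (5+5=10). 10 + next roll (7) = 17. Cumulative: 17
Frame 2: OPEN (7+1=8). Cumulative: 25
Frame 3: OPEN (3+1=4). Cumulative: 29
Frame 4: SPARE (4+6=10). 10 + next roll (9) = 19. Cumulative: 48
Frame 5: SPARE (9+1=10). 10 + next roll (2) = 12. Cumulative: 60
Frame 6: SPARE (2+8=10). 10 + next roll (10) = 20. Cumulative: 80
Frame 7: STRIKE. 10 + next two rolls (10+10) = 30. Cumulative: 110
Frame 8: STRIKE. 10 + next two rolls (10+0) = 20. Cumulative: 130
Frame 9: STRIKE. 10 + next two rolls (0+8) = 18. Cumulative: 148
Frame 10: OPEN. Sum of all frame-10 rolls (0+8) = 8. Cumulative: 156

Answer: 156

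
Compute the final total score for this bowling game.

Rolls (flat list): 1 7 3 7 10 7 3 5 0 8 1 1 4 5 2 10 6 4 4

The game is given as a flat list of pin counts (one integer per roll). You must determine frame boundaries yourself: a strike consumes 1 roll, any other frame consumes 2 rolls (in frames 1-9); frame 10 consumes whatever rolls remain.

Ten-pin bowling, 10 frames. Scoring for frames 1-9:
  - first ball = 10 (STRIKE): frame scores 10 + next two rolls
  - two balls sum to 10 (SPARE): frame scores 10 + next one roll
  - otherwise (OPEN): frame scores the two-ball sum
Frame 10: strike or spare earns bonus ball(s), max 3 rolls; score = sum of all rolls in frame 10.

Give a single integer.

Frame 1: OPEN (1+7=8). Cumulative: 8
Frame 2: SPARE (3+7=10). 10 + next roll (10) = 20. Cumulative: 28
Frame 3: STRIKE. 10 + next two rolls (7+3) = 20. Cumulative: 48
Frame 4: SPARE (7+3=10). 10 + next roll (5) = 15. Cumulative: 63
Frame 5: OPEN (5+0=5). Cumulative: 68
Frame 6: OPEN (8+1=9). Cumulative: 77
Frame 7: OPEN (1+4=5). Cumulative: 82
Frame 8: OPEN (5+2=7). Cumulative: 89
Frame 9: STRIKE. 10 + next two rolls (6+4) = 20. Cumulative: 109
Frame 10: SPARE. Sum of all frame-10 rolls (6+4+4) = 14. Cumulative: 123

Answer: 123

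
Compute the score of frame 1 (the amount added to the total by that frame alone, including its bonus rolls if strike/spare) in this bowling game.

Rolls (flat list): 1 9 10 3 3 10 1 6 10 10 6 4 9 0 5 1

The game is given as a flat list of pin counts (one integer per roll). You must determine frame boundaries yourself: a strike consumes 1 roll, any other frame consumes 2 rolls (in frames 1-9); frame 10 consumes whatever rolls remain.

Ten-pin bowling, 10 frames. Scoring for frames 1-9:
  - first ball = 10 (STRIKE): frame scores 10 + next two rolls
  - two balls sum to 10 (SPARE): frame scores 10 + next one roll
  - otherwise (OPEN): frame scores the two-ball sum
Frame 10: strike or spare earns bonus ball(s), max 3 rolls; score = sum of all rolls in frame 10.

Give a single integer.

Answer: 20

Derivation:
Frame 1: SPARE (1+9=10). 10 + next roll (10) = 20. Cumulative: 20
Frame 2: STRIKE. 10 + next two rolls (3+3) = 16. Cumulative: 36
Frame 3: OPEN (3+3=6). Cumulative: 42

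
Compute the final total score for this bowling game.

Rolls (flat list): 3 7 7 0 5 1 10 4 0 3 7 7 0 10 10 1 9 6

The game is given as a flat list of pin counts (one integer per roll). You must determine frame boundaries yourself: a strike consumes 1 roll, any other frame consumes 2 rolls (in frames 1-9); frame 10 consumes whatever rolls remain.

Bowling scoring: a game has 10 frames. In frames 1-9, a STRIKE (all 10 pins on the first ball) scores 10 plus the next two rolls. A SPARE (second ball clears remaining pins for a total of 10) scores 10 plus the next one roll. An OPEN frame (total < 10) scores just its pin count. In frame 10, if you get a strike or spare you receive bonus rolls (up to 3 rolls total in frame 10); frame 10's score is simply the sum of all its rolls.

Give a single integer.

Answer: 129

Derivation:
Frame 1: SPARE (3+7=10). 10 + next roll (7) = 17. Cumulative: 17
Frame 2: OPEN (7+0=7). Cumulative: 24
Frame 3: OPEN (5+1=6). Cumulative: 30
Frame 4: STRIKE. 10 + next two rolls (4+0) = 14. Cumulative: 44
Frame 5: OPEN (4+0=4). Cumulative: 48
Frame 6: SPARE (3+7=10). 10 + next roll (7) = 17. Cumulative: 65
Frame 7: OPEN (7+0=7). Cumulative: 72
Frame 8: STRIKE. 10 + next two rolls (10+1) = 21. Cumulative: 93
Frame 9: STRIKE. 10 + next two rolls (1+9) = 20. Cumulative: 113
Frame 10: SPARE. Sum of all frame-10 rolls (1+9+6) = 16. Cumulative: 129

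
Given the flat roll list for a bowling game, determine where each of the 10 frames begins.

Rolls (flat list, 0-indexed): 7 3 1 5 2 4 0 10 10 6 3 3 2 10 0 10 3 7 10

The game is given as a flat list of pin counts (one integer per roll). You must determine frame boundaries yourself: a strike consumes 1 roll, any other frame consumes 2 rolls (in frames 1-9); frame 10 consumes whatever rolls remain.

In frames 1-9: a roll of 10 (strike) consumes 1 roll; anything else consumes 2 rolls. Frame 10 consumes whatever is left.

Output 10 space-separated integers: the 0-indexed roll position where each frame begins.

Answer: 0 2 4 6 8 9 11 13 14 16

Derivation:
Frame 1 starts at roll index 0: rolls=7,3 (sum=10), consumes 2 rolls
Frame 2 starts at roll index 2: rolls=1,5 (sum=6), consumes 2 rolls
Frame 3 starts at roll index 4: rolls=2,4 (sum=6), consumes 2 rolls
Frame 4 starts at roll index 6: rolls=0,10 (sum=10), consumes 2 rolls
Frame 5 starts at roll index 8: roll=10 (strike), consumes 1 roll
Frame 6 starts at roll index 9: rolls=6,3 (sum=9), consumes 2 rolls
Frame 7 starts at roll index 11: rolls=3,2 (sum=5), consumes 2 rolls
Frame 8 starts at roll index 13: roll=10 (strike), consumes 1 roll
Frame 9 starts at roll index 14: rolls=0,10 (sum=10), consumes 2 rolls
Frame 10 starts at roll index 16: 3 remaining rolls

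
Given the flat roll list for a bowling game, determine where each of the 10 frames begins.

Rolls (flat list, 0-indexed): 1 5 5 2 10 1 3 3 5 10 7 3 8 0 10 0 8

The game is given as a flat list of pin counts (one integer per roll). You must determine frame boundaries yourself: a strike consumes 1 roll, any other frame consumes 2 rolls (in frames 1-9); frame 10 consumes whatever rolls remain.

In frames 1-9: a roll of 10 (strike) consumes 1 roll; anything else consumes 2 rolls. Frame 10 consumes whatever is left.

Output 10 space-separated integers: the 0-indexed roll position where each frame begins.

Answer: 0 2 4 5 7 9 10 12 14 15

Derivation:
Frame 1 starts at roll index 0: rolls=1,5 (sum=6), consumes 2 rolls
Frame 2 starts at roll index 2: rolls=5,2 (sum=7), consumes 2 rolls
Frame 3 starts at roll index 4: roll=10 (strike), consumes 1 roll
Frame 4 starts at roll index 5: rolls=1,3 (sum=4), consumes 2 rolls
Frame 5 starts at roll index 7: rolls=3,5 (sum=8), consumes 2 rolls
Frame 6 starts at roll index 9: roll=10 (strike), consumes 1 roll
Frame 7 starts at roll index 10: rolls=7,3 (sum=10), consumes 2 rolls
Frame 8 starts at roll index 12: rolls=8,0 (sum=8), consumes 2 rolls
Frame 9 starts at roll index 14: roll=10 (strike), consumes 1 roll
Frame 10 starts at roll index 15: 2 remaining rolls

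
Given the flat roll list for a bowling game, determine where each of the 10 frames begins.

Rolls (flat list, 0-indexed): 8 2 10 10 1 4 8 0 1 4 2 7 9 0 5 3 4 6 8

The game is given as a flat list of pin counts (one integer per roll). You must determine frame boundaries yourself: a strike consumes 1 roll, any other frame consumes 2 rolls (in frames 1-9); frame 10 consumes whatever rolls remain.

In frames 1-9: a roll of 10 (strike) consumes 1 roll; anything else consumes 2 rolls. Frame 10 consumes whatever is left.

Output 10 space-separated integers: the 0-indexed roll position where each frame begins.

Frame 1 starts at roll index 0: rolls=8,2 (sum=10), consumes 2 rolls
Frame 2 starts at roll index 2: roll=10 (strike), consumes 1 roll
Frame 3 starts at roll index 3: roll=10 (strike), consumes 1 roll
Frame 4 starts at roll index 4: rolls=1,4 (sum=5), consumes 2 rolls
Frame 5 starts at roll index 6: rolls=8,0 (sum=8), consumes 2 rolls
Frame 6 starts at roll index 8: rolls=1,4 (sum=5), consumes 2 rolls
Frame 7 starts at roll index 10: rolls=2,7 (sum=9), consumes 2 rolls
Frame 8 starts at roll index 12: rolls=9,0 (sum=9), consumes 2 rolls
Frame 9 starts at roll index 14: rolls=5,3 (sum=8), consumes 2 rolls
Frame 10 starts at roll index 16: 3 remaining rolls

Answer: 0 2 3 4 6 8 10 12 14 16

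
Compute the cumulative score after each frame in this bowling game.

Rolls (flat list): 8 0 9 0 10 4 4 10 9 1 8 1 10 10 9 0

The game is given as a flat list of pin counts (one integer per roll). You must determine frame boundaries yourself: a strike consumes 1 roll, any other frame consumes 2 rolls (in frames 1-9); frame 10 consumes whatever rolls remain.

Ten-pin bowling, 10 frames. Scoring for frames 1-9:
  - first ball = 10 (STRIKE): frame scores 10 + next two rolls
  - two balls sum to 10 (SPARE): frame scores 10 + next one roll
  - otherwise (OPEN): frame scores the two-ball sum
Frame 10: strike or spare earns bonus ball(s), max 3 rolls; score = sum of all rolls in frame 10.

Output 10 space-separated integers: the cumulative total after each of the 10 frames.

Answer: 8 17 35 43 63 81 90 119 138 147

Derivation:
Frame 1: OPEN (8+0=8). Cumulative: 8
Frame 2: OPEN (9+0=9). Cumulative: 17
Frame 3: STRIKE. 10 + next two rolls (4+4) = 18. Cumulative: 35
Frame 4: OPEN (4+4=8). Cumulative: 43
Frame 5: STRIKE. 10 + next two rolls (9+1) = 20. Cumulative: 63
Frame 6: SPARE (9+1=10). 10 + next roll (8) = 18. Cumulative: 81
Frame 7: OPEN (8+1=9). Cumulative: 90
Frame 8: STRIKE. 10 + next two rolls (10+9) = 29. Cumulative: 119
Frame 9: STRIKE. 10 + next two rolls (9+0) = 19. Cumulative: 138
Frame 10: OPEN. Sum of all frame-10 rolls (9+0) = 9. Cumulative: 147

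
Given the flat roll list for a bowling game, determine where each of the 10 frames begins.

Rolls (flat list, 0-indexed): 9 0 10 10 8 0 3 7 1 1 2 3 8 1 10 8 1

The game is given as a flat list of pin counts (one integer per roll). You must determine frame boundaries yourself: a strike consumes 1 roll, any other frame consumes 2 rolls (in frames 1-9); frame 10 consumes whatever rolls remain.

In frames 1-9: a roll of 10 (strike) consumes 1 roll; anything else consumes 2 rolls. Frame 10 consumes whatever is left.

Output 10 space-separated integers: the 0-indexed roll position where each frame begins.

Answer: 0 2 3 4 6 8 10 12 14 15

Derivation:
Frame 1 starts at roll index 0: rolls=9,0 (sum=9), consumes 2 rolls
Frame 2 starts at roll index 2: roll=10 (strike), consumes 1 roll
Frame 3 starts at roll index 3: roll=10 (strike), consumes 1 roll
Frame 4 starts at roll index 4: rolls=8,0 (sum=8), consumes 2 rolls
Frame 5 starts at roll index 6: rolls=3,7 (sum=10), consumes 2 rolls
Frame 6 starts at roll index 8: rolls=1,1 (sum=2), consumes 2 rolls
Frame 7 starts at roll index 10: rolls=2,3 (sum=5), consumes 2 rolls
Frame 8 starts at roll index 12: rolls=8,1 (sum=9), consumes 2 rolls
Frame 9 starts at roll index 14: roll=10 (strike), consumes 1 roll
Frame 10 starts at roll index 15: 2 remaining rolls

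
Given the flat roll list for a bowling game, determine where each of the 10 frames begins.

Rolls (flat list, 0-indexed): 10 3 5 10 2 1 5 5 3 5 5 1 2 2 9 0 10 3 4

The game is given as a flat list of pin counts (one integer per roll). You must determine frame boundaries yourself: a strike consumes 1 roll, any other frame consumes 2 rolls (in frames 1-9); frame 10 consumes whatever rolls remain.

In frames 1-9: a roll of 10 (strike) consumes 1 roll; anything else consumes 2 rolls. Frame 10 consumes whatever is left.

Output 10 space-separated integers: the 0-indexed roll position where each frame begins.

Answer: 0 1 3 4 6 8 10 12 14 16

Derivation:
Frame 1 starts at roll index 0: roll=10 (strike), consumes 1 roll
Frame 2 starts at roll index 1: rolls=3,5 (sum=8), consumes 2 rolls
Frame 3 starts at roll index 3: roll=10 (strike), consumes 1 roll
Frame 4 starts at roll index 4: rolls=2,1 (sum=3), consumes 2 rolls
Frame 5 starts at roll index 6: rolls=5,5 (sum=10), consumes 2 rolls
Frame 6 starts at roll index 8: rolls=3,5 (sum=8), consumes 2 rolls
Frame 7 starts at roll index 10: rolls=5,1 (sum=6), consumes 2 rolls
Frame 8 starts at roll index 12: rolls=2,2 (sum=4), consumes 2 rolls
Frame 9 starts at roll index 14: rolls=9,0 (sum=9), consumes 2 rolls
Frame 10 starts at roll index 16: 3 remaining rolls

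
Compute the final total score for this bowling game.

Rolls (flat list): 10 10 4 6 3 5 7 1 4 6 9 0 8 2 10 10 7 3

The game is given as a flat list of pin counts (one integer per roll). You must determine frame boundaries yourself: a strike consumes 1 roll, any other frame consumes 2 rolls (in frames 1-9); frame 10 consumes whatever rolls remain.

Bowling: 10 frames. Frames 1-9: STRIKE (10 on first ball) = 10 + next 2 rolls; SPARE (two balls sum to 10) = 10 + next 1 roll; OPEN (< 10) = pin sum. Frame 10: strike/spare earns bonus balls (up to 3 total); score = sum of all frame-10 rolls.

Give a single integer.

Answer: 168

Derivation:
Frame 1: STRIKE. 10 + next two rolls (10+4) = 24. Cumulative: 24
Frame 2: STRIKE. 10 + next two rolls (4+6) = 20. Cumulative: 44
Frame 3: SPARE (4+6=10). 10 + next roll (3) = 13. Cumulative: 57
Frame 4: OPEN (3+5=8). Cumulative: 65
Frame 5: OPEN (7+1=8). Cumulative: 73
Frame 6: SPARE (4+6=10). 10 + next roll (9) = 19. Cumulative: 92
Frame 7: OPEN (9+0=9). Cumulative: 101
Frame 8: SPARE (8+2=10). 10 + next roll (10) = 20. Cumulative: 121
Frame 9: STRIKE. 10 + next two rolls (10+7) = 27. Cumulative: 148
Frame 10: STRIKE. Sum of all frame-10 rolls (10+7+3) = 20. Cumulative: 168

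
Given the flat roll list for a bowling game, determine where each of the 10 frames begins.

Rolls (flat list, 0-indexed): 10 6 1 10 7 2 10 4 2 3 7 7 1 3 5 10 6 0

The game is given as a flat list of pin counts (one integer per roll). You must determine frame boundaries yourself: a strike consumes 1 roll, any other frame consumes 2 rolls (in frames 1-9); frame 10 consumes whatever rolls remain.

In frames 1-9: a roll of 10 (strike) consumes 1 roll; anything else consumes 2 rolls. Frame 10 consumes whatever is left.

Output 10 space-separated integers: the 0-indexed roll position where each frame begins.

Answer: 0 1 3 4 6 7 9 11 13 15

Derivation:
Frame 1 starts at roll index 0: roll=10 (strike), consumes 1 roll
Frame 2 starts at roll index 1: rolls=6,1 (sum=7), consumes 2 rolls
Frame 3 starts at roll index 3: roll=10 (strike), consumes 1 roll
Frame 4 starts at roll index 4: rolls=7,2 (sum=9), consumes 2 rolls
Frame 5 starts at roll index 6: roll=10 (strike), consumes 1 roll
Frame 6 starts at roll index 7: rolls=4,2 (sum=6), consumes 2 rolls
Frame 7 starts at roll index 9: rolls=3,7 (sum=10), consumes 2 rolls
Frame 8 starts at roll index 11: rolls=7,1 (sum=8), consumes 2 rolls
Frame 9 starts at roll index 13: rolls=3,5 (sum=8), consumes 2 rolls
Frame 10 starts at roll index 15: 3 remaining rolls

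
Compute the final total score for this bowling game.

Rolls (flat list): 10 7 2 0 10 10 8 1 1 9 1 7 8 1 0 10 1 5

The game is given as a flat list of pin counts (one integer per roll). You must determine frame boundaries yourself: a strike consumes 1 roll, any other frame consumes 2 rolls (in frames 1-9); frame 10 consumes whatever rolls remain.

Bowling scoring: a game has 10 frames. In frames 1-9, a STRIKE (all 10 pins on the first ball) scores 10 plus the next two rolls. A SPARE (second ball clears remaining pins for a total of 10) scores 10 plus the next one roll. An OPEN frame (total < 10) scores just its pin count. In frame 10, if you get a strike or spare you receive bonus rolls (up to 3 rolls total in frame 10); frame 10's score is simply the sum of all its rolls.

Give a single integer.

Answer: 121

Derivation:
Frame 1: STRIKE. 10 + next two rolls (7+2) = 19. Cumulative: 19
Frame 2: OPEN (7+2=9). Cumulative: 28
Frame 3: SPARE (0+10=10). 10 + next roll (10) = 20. Cumulative: 48
Frame 4: STRIKE. 10 + next two rolls (8+1) = 19. Cumulative: 67
Frame 5: OPEN (8+1=9). Cumulative: 76
Frame 6: SPARE (1+9=10). 10 + next roll (1) = 11. Cumulative: 87
Frame 7: OPEN (1+7=8). Cumulative: 95
Frame 8: OPEN (8+1=9). Cumulative: 104
Frame 9: SPARE (0+10=10). 10 + next roll (1) = 11. Cumulative: 115
Frame 10: OPEN. Sum of all frame-10 rolls (1+5) = 6. Cumulative: 121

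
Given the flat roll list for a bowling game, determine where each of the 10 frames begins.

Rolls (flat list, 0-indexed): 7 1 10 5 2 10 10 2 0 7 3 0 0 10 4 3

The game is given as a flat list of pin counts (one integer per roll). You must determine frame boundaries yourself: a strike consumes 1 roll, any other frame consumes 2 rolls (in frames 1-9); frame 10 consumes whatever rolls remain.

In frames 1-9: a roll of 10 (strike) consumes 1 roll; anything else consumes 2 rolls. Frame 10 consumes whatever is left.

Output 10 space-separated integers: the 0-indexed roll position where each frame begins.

Answer: 0 2 3 5 6 7 9 11 13 14

Derivation:
Frame 1 starts at roll index 0: rolls=7,1 (sum=8), consumes 2 rolls
Frame 2 starts at roll index 2: roll=10 (strike), consumes 1 roll
Frame 3 starts at roll index 3: rolls=5,2 (sum=7), consumes 2 rolls
Frame 4 starts at roll index 5: roll=10 (strike), consumes 1 roll
Frame 5 starts at roll index 6: roll=10 (strike), consumes 1 roll
Frame 6 starts at roll index 7: rolls=2,0 (sum=2), consumes 2 rolls
Frame 7 starts at roll index 9: rolls=7,3 (sum=10), consumes 2 rolls
Frame 8 starts at roll index 11: rolls=0,0 (sum=0), consumes 2 rolls
Frame 9 starts at roll index 13: roll=10 (strike), consumes 1 roll
Frame 10 starts at roll index 14: 2 remaining rolls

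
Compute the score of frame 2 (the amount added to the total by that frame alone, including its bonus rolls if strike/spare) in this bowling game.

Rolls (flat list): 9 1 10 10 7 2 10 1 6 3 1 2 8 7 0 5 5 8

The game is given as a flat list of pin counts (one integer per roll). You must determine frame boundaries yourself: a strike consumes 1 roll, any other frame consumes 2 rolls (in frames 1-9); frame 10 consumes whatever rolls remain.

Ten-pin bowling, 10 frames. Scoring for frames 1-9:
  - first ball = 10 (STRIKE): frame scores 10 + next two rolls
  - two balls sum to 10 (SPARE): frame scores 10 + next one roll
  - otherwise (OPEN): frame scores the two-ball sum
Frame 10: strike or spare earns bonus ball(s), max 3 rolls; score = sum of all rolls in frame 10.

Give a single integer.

Answer: 27

Derivation:
Frame 1: SPARE (9+1=10). 10 + next roll (10) = 20. Cumulative: 20
Frame 2: STRIKE. 10 + next two rolls (10+7) = 27. Cumulative: 47
Frame 3: STRIKE. 10 + next two rolls (7+2) = 19. Cumulative: 66
Frame 4: OPEN (7+2=9). Cumulative: 75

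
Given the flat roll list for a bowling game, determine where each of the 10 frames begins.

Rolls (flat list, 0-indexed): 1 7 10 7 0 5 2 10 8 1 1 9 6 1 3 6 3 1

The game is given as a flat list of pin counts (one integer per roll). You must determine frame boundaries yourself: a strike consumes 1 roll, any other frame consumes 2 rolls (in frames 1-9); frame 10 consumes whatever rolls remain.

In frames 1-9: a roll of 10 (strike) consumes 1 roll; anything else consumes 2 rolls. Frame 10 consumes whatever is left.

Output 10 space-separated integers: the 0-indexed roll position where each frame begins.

Answer: 0 2 3 5 7 8 10 12 14 16

Derivation:
Frame 1 starts at roll index 0: rolls=1,7 (sum=8), consumes 2 rolls
Frame 2 starts at roll index 2: roll=10 (strike), consumes 1 roll
Frame 3 starts at roll index 3: rolls=7,0 (sum=7), consumes 2 rolls
Frame 4 starts at roll index 5: rolls=5,2 (sum=7), consumes 2 rolls
Frame 5 starts at roll index 7: roll=10 (strike), consumes 1 roll
Frame 6 starts at roll index 8: rolls=8,1 (sum=9), consumes 2 rolls
Frame 7 starts at roll index 10: rolls=1,9 (sum=10), consumes 2 rolls
Frame 8 starts at roll index 12: rolls=6,1 (sum=7), consumes 2 rolls
Frame 9 starts at roll index 14: rolls=3,6 (sum=9), consumes 2 rolls
Frame 10 starts at roll index 16: 2 remaining rolls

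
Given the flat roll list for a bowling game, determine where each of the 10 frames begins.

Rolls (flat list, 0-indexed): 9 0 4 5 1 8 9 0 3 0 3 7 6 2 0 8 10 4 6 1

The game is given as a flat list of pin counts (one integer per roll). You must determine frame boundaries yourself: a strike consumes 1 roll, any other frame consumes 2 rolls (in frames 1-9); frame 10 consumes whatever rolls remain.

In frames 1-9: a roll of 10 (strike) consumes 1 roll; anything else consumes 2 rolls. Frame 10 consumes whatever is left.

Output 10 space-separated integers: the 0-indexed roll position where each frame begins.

Answer: 0 2 4 6 8 10 12 14 16 17

Derivation:
Frame 1 starts at roll index 0: rolls=9,0 (sum=9), consumes 2 rolls
Frame 2 starts at roll index 2: rolls=4,5 (sum=9), consumes 2 rolls
Frame 3 starts at roll index 4: rolls=1,8 (sum=9), consumes 2 rolls
Frame 4 starts at roll index 6: rolls=9,0 (sum=9), consumes 2 rolls
Frame 5 starts at roll index 8: rolls=3,0 (sum=3), consumes 2 rolls
Frame 6 starts at roll index 10: rolls=3,7 (sum=10), consumes 2 rolls
Frame 7 starts at roll index 12: rolls=6,2 (sum=8), consumes 2 rolls
Frame 8 starts at roll index 14: rolls=0,8 (sum=8), consumes 2 rolls
Frame 9 starts at roll index 16: roll=10 (strike), consumes 1 roll
Frame 10 starts at roll index 17: 3 remaining rolls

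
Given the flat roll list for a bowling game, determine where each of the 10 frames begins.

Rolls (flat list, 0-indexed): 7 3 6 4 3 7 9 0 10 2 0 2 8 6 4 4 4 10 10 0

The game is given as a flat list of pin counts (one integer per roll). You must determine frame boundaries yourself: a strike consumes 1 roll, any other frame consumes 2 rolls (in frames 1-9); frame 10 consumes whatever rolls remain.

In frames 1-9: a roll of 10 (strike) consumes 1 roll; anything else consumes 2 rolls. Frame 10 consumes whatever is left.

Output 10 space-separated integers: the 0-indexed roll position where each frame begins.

Frame 1 starts at roll index 0: rolls=7,3 (sum=10), consumes 2 rolls
Frame 2 starts at roll index 2: rolls=6,4 (sum=10), consumes 2 rolls
Frame 3 starts at roll index 4: rolls=3,7 (sum=10), consumes 2 rolls
Frame 4 starts at roll index 6: rolls=9,0 (sum=9), consumes 2 rolls
Frame 5 starts at roll index 8: roll=10 (strike), consumes 1 roll
Frame 6 starts at roll index 9: rolls=2,0 (sum=2), consumes 2 rolls
Frame 7 starts at roll index 11: rolls=2,8 (sum=10), consumes 2 rolls
Frame 8 starts at roll index 13: rolls=6,4 (sum=10), consumes 2 rolls
Frame 9 starts at roll index 15: rolls=4,4 (sum=8), consumes 2 rolls
Frame 10 starts at roll index 17: 3 remaining rolls

Answer: 0 2 4 6 8 9 11 13 15 17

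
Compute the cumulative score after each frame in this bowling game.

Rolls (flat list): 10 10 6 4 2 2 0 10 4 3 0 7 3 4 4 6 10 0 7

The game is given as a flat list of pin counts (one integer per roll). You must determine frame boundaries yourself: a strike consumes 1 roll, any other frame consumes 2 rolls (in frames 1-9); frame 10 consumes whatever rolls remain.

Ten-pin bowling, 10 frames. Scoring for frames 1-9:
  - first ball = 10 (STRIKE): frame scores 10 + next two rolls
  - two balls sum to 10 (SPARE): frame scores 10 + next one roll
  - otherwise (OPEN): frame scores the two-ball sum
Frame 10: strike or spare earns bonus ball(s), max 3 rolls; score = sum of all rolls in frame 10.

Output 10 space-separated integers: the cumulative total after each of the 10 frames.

Frame 1: STRIKE. 10 + next two rolls (10+6) = 26. Cumulative: 26
Frame 2: STRIKE. 10 + next two rolls (6+4) = 20. Cumulative: 46
Frame 3: SPARE (6+4=10). 10 + next roll (2) = 12. Cumulative: 58
Frame 4: OPEN (2+2=4). Cumulative: 62
Frame 5: SPARE (0+10=10). 10 + next roll (4) = 14. Cumulative: 76
Frame 6: OPEN (4+3=7). Cumulative: 83
Frame 7: OPEN (0+7=7). Cumulative: 90
Frame 8: OPEN (3+4=7). Cumulative: 97
Frame 9: SPARE (4+6=10). 10 + next roll (10) = 20. Cumulative: 117
Frame 10: STRIKE. Sum of all frame-10 rolls (10+0+7) = 17. Cumulative: 134

Answer: 26 46 58 62 76 83 90 97 117 134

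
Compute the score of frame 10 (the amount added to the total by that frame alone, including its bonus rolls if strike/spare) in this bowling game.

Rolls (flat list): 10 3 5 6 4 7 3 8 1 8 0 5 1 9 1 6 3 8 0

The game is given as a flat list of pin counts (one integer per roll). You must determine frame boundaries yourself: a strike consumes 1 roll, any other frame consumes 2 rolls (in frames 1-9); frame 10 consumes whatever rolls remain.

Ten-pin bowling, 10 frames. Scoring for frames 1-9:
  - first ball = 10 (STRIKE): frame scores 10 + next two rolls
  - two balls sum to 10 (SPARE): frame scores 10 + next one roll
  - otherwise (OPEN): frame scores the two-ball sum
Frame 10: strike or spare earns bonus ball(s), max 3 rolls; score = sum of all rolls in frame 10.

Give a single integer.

Frame 1: STRIKE. 10 + next two rolls (3+5) = 18. Cumulative: 18
Frame 2: OPEN (3+5=8). Cumulative: 26
Frame 3: SPARE (6+4=10). 10 + next roll (7) = 17. Cumulative: 43
Frame 4: SPARE (7+3=10). 10 + next roll (8) = 18. Cumulative: 61
Frame 5: OPEN (8+1=9). Cumulative: 70
Frame 6: OPEN (8+0=8). Cumulative: 78
Frame 7: OPEN (5+1=6). Cumulative: 84
Frame 8: SPARE (9+1=10). 10 + next roll (6) = 16. Cumulative: 100
Frame 9: OPEN (6+3=9). Cumulative: 109
Frame 10: OPEN. Sum of all frame-10 rolls (8+0) = 8. Cumulative: 117

Answer: 8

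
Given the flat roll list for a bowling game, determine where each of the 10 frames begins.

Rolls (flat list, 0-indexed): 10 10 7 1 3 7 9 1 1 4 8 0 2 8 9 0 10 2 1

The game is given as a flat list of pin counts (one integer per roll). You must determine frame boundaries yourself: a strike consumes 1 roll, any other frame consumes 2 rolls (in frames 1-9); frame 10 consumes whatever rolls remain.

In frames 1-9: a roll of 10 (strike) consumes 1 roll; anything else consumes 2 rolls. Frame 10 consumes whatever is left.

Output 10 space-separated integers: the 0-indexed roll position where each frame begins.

Answer: 0 1 2 4 6 8 10 12 14 16

Derivation:
Frame 1 starts at roll index 0: roll=10 (strike), consumes 1 roll
Frame 2 starts at roll index 1: roll=10 (strike), consumes 1 roll
Frame 3 starts at roll index 2: rolls=7,1 (sum=8), consumes 2 rolls
Frame 4 starts at roll index 4: rolls=3,7 (sum=10), consumes 2 rolls
Frame 5 starts at roll index 6: rolls=9,1 (sum=10), consumes 2 rolls
Frame 6 starts at roll index 8: rolls=1,4 (sum=5), consumes 2 rolls
Frame 7 starts at roll index 10: rolls=8,0 (sum=8), consumes 2 rolls
Frame 8 starts at roll index 12: rolls=2,8 (sum=10), consumes 2 rolls
Frame 9 starts at roll index 14: rolls=9,0 (sum=9), consumes 2 rolls
Frame 10 starts at roll index 16: 3 remaining rolls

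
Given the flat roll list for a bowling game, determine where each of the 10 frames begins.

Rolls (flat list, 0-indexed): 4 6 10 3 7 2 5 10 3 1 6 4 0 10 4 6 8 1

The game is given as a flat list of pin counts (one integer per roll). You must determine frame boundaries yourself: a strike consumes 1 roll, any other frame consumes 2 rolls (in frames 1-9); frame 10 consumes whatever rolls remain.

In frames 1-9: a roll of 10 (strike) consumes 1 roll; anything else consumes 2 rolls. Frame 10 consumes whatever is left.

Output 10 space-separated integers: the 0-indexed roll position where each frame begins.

Answer: 0 2 3 5 7 8 10 12 14 16

Derivation:
Frame 1 starts at roll index 0: rolls=4,6 (sum=10), consumes 2 rolls
Frame 2 starts at roll index 2: roll=10 (strike), consumes 1 roll
Frame 3 starts at roll index 3: rolls=3,7 (sum=10), consumes 2 rolls
Frame 4 starts at roll index 5: rolls=2,5 (sum=7), consumes 2 rolls
Frame 5 starts at roll index 7: roll=10 (strike), consumes 1 roll
Frame 6 starts at roll index 8: rolls=3,1 (sum=4), consumes 2 rolls
Frame 7 starts at roll index 10: rolls=6,4 (sum=10), consumes 2 rolls
Frame 8 starts at roll index 12: rolls=0,10 (sum=10), consumes 2 rolls
Frame 9 starts at roll index 14: rolls=4,6 (sum=10), consumes 2 rolls
Frame 10 starts at roll index 16: 2 remaining rolls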